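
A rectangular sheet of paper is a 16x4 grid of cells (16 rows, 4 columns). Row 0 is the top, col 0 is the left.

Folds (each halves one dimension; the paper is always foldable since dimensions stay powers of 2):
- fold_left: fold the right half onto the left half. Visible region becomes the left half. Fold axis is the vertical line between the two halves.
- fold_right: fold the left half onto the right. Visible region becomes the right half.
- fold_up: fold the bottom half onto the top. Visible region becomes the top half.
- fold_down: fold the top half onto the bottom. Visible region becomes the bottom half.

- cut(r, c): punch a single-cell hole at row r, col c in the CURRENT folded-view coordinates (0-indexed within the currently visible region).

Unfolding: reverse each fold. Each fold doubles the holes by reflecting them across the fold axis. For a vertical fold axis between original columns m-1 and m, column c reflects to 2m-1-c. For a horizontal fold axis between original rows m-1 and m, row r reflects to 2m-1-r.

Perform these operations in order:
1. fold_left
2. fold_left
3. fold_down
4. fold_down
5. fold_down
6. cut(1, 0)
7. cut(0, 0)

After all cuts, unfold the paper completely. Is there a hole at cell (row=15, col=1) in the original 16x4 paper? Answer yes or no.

Answer: yes

Derivation:
Op 1 fold_left: fold axis v@2; visible region now rows[0,16) x cols[0,2) = 16x2
Op 2 fold_left: fold axis v@1; visible region now rows[0,16) x cols[0,1) = 16x1
Op 3 fold_down: fold axis h@8; visible region now rows[8,16) x cols[0,1) = 8x1
Op 4 fold_down: fold axis h@12; visible region now rows[12,16) x cols[0,1) = 4x1
Op 5 fold_down: fold axis h@14; visible region now rows[14,16) x cols[0,1) = 2x1
Op 6 cut(1, 0): punch at orig (15,0); cuts so far [(15, 0)]; region rows[14,16) x cols[0,1) = 2x1
Op 7 cut(0, 0): punch at orig (14,0); cuts so far [(14, 0), (15, 0)]; region rows[14,16) x cols[0,1) = 2x1
Unfold 1 (reflect across h@14): 4 holes -> [(12, 0), (13, 0), (14, 0), (15, 0)]
Unfold 2 (reflect across h@12): 8 holes -> [(8, 0), (9, 0), (10, 0), (11, 0), (12, 0), (13, 0), (14, 0), (15, 0)]
Unfold 3 (reflect across h@8): 16 holes -> [(0, 0), (1, 0), (2, 0), (3, 0), (4, 0), (5, 0), (6, 0), (7, 0), (8, 0), (9, 0), (10, 0), (11, 0), (12, 0), (13, 0), (14, 0), (15, 0)]
Unfold 4 (reflect across v@1): 32 holes -> [(0, 0), (0, 1), (1, 0), (1, 1), (2, 0), (2, 1), (3, 0), (3, 1), (4, 0), (4, 1), (5, 0), (5, 1), (6, 0), (6, 1), (7, 0), (7, 1), (8, 0), (8, 1), (9, 0), (9, 1), (10, 0), (10, 1), (11, 0), (11, 1), (12, 0), (12, 1), (13, 0), (13, 1), (14, 0), (14, 1), (15, 0), (15, 1)]
Unfold 5 (reflect across v@2): 64 holes -> [(0, 0), (0, 1), (0, 2), (0, 3), (1, 0), (1, 1), (1, 2), (1, 3), (2, 0), (2, 1), (2, 2), (2, 3), (3, 0), (3, 1), (3, 2), (3, 3), (4, 0), (4, 1), (4, 2), (4, 3), (5, 0), (5, 1), (5, 2), (5, 3), (6, 0), (6, 1), (6, 2), (6, 3), (7, 0), (7, 1), (7, 2), (7, 3), (8, 0), (8, 1), (8, 2), (8, 3), (9, 0), (9, 1), (9, 2), (9, 3), (10, 0), (10, 1), (10, 2), (10, 3), (11, 0), (11, 1), (11, 2), (11, 3), (12, 0), (12, 1), (12, 2), (12, 3), (13, 0), (13, 1), (13, 2), (13, 3), (14, 0), (14, 1), (14, 2), (14, 3), (15, 0), (15, 1), (15, 2), (15, 3)]
Holes: [(0, 0), (0, 1), (0, 2), (0, 3), (1, 0), (1, 1), (1, 2), (1, 3), (2, 0), (2, 1), (2, 2), (2, 3), (3, 0), (3, 1), (3, 2), (3, 3), (4, 0), (4, 1), (4, 2), (4, 3), (5, 0), (5, 1), (5, 2), (5, 3), (6, 0), (6, 1), (6, 2), (6, 3), (7, 0), (7, 1), (7, 2), (7, 3), (8, 0), (8, 1), (8, 2), (8, 3), (9, 0), (9, 1), (9, 2), (9, 3), (10, 0), (10, 1), (10, 2), (10, 3), (11, 0), (11, 1), (11, 2), (11, 3), (12, 0), (12, 1), (12, 2), (12, 3), (13, 0), (13, 1), (13, 2), (13, 3), (14, 0), (14, 1), (14, 2), (14, 3), (15, 0), (15, 1), (15, 2), (15, 3)]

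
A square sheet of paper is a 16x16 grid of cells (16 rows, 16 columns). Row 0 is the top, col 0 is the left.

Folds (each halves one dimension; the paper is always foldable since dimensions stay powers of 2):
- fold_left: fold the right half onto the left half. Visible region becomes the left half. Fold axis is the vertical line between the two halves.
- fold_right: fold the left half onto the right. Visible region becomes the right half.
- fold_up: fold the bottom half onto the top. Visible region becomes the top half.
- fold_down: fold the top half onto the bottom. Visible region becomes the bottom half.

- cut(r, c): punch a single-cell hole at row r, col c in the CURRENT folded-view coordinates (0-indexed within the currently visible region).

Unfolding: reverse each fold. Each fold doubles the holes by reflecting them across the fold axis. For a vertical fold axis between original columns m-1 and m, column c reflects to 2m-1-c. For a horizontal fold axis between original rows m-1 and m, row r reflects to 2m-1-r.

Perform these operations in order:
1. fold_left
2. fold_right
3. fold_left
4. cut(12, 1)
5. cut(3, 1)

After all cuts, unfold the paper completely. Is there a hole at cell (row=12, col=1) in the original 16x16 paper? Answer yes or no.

Op 1 fold_left: fold axis v@8; visible region now rows[0,16) x cols[0,8) = 16x8
Op 2 fold_right: fold axis v@4; visible region now rows[0,16) x cols[4,8) = 16x4
Op 3 fold_left: fold axis v@6; visible region now rows[0,16) x cols[4,6) = 16x2
Op 4 cut(12, 1): punch at orig (12,5); cuts so far [(12, 5)]; region rows[0,16) x cols[4,6) = 16x2
Op 5 cut(3, 1): punch at orig (3,5); cuts so far [(3, 5), (12, 5)]; region rows[0,16) x cols[4,6) = 16x2
Unfold 1 (reflect across v@6): 4 holes -> [(3, 5), (3, 6), (12, 5), (12, 6)]
Unfold 2 (reflect across v@4): 8 holes -> [(3, 1), (3, 2), (3, 5), (3, 6), (12, 1), (12, 2), (12, 5), (12, 6)]
Unfold 3 (reflect across v@8): 16 holes -> [(3, 1), (3, 2), (3, 5), (3, 6), (3, 9), (3, 10), (3, 13), (3, 14), (12, 1), (12, 2), (12, 5), (12, 6), (12, 9), (12, 10), (12, 13), (12, 14)]
Holes: [(3, 1), (3, 2), (3, 5), (3, 6), (3, 9), (3, 10), (3, 13), (3, 14), (12, 1), (12, 2), (12, 5), (12, 6), (12, 9), (12, 10), (12, 13), (12, 14)]

Answer: yes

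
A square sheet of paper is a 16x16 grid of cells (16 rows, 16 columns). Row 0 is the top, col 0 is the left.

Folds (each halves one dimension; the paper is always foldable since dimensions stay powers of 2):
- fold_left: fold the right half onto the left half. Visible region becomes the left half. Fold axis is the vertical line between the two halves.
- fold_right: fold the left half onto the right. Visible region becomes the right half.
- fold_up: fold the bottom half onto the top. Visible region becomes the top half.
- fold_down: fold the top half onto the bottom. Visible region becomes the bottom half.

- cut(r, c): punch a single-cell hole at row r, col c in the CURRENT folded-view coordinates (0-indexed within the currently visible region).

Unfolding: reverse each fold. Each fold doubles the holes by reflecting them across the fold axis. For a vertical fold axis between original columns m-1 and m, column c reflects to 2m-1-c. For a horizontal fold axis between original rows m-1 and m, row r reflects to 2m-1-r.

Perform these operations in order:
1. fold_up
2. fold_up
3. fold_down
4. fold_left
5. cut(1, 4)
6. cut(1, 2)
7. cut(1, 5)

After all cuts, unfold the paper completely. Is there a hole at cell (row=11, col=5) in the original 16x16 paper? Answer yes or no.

Answer: yes

Derivation:
Op 1 fold_up: fold axis h@8; visible region now rows[0,8) x cols[0,16) = 8x16
Op 2 fold_up: fold axis h@4; visible region now rows[0,4) x cols[0,16) = 4x16
Op 3 fold_down: fold axis h@2; visible region now rows[2,4) x cols[0,16) = 2x16
Op 4 fold_left: fold axis v@8; visible region now rows[2,4) x cols[0,8) = 2x8
Op 5 cut(1, 4): punch at orig (3,4); cuts so far [(3, 4)]; region rows[2,4) x cols[0,8) = 2x8
Op 6 cut(1, 2): punch at orig (3,2); cuts so far [(3, 2), (3, 4)]; region rows[2,4) x cols[0,8) = 2x8
Op 7 cut(1, 5): punch at orig (3,5); cuts so far [(3, 2), (3, 4), (3, 5)]; region rows[2,4) x cols[0,8) = 2x8
Unfold 1 (reflect across v@8): 6 holes -> [(3, 2), (3, 4), (3, 5), (3, 10), (3, 11), (3, 13)]
Unfold 2 (reflect across h@2): 12 holes -> [(0, 2), (0, 4), (0, 5), (0, 10), (0, 11), (0, 13), (3, 2), (3, 4), (3, 5), (3, 10), (3, 11), (3, 13)]
Unfold 3 (reflect across h@4): 24 holes -> [(0, 2), (0, 4), (0, 5), (0, 10), (0, 11), (0, 13), (3, 2), (3, 4), (3, 5), (3, 10), (3, 11), (3, 13), (4, 2), (4, 4), (4, 5), (4, 10), (4, 11), (4, 13), (7, 2), (7, 4), (7, 5), (7, 10), (7, 11), (7, 13)]
Unfold 4 (reflect across h@8): 48 holes -> [(0, 2), (0, 4), (0, 5), (0, 10), (0, 11), (0, 13), (3, 2), (3, 4), (3, 5), (3, 10), (3, 11), (3, 13), (4, 2), (4, 4), (4, 5), (4, 10), (4, 11), (4, 13), (7, 2), (7, 4), (7, 5), (7, 10), (7, 11), (7, 13), (8, 2), (8, 4), (8, 5), (8, 10), (8, 11), (8, 13), (11, 2), (11, 4), (11, 5), (11, 10), (11, 11), (11, 13), (12, 2), (12, 4), (12, 5), (12, 10), (12, 11), (12, 13), (15, 2), (15, 4), (15, 5), (15, 10), (15, 11), (15, 13)]
Holes: [(0, 2), (0, 4), (0, 5), (0, 10), (0, 11), (0, 13), (3, 2), (3, 4), (3, 5), (3, 10), (3, 11), (3, 13), (4, 2), (4, 4), (4, 5), (4, 10), (4, 11), (4, 13), (7, 2), (7, 4), (7, 5), (7, 10), (7, 11), (7, 13), (8, 2), (8, 4), (8, 5), (8, 10), (8, 11), (8, 13), (11, 2), (11, 4), (11, 5), (11, 10), (11, 11), (11, 13), (12, 2), (12, 4), (12, 5), (12, 10), (12, 11), (12, 13), (15, 2), (15, 4), (15, 5), (15, 10), (15, 11), (15, 13)]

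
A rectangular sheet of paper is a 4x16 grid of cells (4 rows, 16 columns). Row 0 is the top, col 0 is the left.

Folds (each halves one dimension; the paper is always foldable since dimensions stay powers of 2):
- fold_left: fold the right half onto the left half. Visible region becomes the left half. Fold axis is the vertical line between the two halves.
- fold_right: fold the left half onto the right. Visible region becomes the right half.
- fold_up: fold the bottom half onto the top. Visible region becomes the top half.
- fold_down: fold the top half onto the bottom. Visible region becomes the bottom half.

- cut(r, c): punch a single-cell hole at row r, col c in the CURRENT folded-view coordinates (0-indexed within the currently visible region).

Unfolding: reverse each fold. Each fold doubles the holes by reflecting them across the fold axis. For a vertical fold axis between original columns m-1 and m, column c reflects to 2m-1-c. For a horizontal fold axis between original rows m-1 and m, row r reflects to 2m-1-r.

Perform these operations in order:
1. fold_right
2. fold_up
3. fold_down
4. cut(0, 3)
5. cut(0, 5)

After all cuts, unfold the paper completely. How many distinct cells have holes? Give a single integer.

Answer: 16

Derivation:
Op 1 fold_right: fold axis v@8; visible region now rows[0,4) x cols[8,16) = 4x8
Op 2 fold_up: fold axis h@2; visible region now rows[0,2) x cols[8,16) = 2x8
Op 3 fold_down: fold axis h@1; visible region now rows[1,2) x cols[8,16) = 1x8
Op 4 cut(0, 3): punch at orig (1,11); cuts so far [(1, 11)]; region rows[1,2) x cols[8,16) = 1x8
Op 5 cut(0, 5): punch at orig (1,13); cuts so far [(1, 11), (1, 13)]; region rows[1,2) x cols[8,16) = 1x8
Unfold 1 (reflect across h@1): 4 holes -> [(0, 11), (0, 13), (1, 11), (1, 13)]
Unfold 2 (reflect across h@2): 8 holes -> [(0, 11), (0, 13), (1, 11), (1, 13), (2, 11), (2, 13), (3, 11), (3, 13)]
Unfold 3 (reflect across v@8): 16 holes -> [(0, 2), (0, 4), (0, 11), (0, 13), (1, 2), (1, 4), (1, 11), (1, 13), (2, 2), (2, 4), (2, 11), (2, 13), (3, 2), (3, 4), (3, 11), (3, 13)]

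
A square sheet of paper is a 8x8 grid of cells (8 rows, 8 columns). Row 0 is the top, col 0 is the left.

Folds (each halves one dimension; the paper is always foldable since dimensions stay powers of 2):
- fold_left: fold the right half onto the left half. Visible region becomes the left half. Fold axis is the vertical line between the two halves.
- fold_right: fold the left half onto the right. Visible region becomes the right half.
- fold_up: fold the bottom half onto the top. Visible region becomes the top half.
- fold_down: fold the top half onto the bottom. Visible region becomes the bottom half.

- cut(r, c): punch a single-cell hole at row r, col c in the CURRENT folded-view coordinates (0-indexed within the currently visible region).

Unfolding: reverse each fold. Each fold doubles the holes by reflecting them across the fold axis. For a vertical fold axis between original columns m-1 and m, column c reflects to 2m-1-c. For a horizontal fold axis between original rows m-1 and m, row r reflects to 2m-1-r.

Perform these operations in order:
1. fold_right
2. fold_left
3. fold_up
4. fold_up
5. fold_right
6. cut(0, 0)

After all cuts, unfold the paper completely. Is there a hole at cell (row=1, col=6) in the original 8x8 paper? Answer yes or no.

Answer: no

Derivation:
Op 1 fold_right: fold axis v@4; visible region now rows[0,8) x cols[4,8) = 8x4
Op 2 fold_left: fold axis v@6; visible region now rows[0,8) x cols[4,6) = 8x2
Op 3 fold_up: fold axis h@4; visible region now rows[0,4) x cols[4,6) = 4x2
Op 4 fold_up: fold axis h@2; visible region now rows[0,2) x cols[4,6) = 2x2
Op 5 fold_right: fold axis v@5; visible region now rows[0,2) x cols[5,6) = 2x1
Op 6 cut(0, 0): punch at orig (0,5); cuts so far [(0, 5)]; region rows[0,2) x cols[5,6) = 2x1
Unfold 1 (reflect across v@5): 2 holes -> [(0, 4), (0, 5)]
Unfold 2 (reflect across h@2): 4 holes -> [(0, 4), (0, 5), (3, 4), (3, 5)]
Unfold 3 (reflect across h@4): 8 holes -> [(0, 4), (0, 5), (3, 4), (3, 5), (4, 4), (4, 5), (7, 4), (7, 5)]
Unfold 4 (reflect across v@6): 16 holes -> [(0, 4), (0, 5), (0, 6), (0, 7), (3, 4), (3, 5), (3, 6), (3, 7), (4, 4), (4, 5), (4, 6), (4, 7), (7, 4), (7, 5), (7, 6), (7, 7)]
Unfold 5 (reflect across v@4): 32 holes -> [(0, 0), (0, 1), (0, 2), (0, 3), (0, 4), (0, 5), (0, 6), (0, 7), (3, 0), (3, 1), (3, 2), (3, 3), (3, 4), (3, 5), (3, 6), (3, 7), (4, 0), (4, 1), (4, 2), (4, 3), (4, 4), (4, 5), (4, 6), (4, 7), (7, 0), (7, 1), (7, 2), (7, 3), (7, 4), (7, 5), (7, 6), (7, 7)]
Holes: [(0, 0), (0, 1), (0, 2), (0, 3), (0, 4), (0, 5), (0, 6), (0, 7), (3, 0), (3, 1), (3, 2), (3, 3), (3, 4), (3, 5), (3, 6), (3, 7), (4, 0), (4, 1), (4, 2), (4, 3), (4, 4), (4, 5), (4, 6), (4, 7), (7, 0), (7, 1), (7, 2), (7, 3), (7, 4), (7, 5), (7, 6), (7, 7)]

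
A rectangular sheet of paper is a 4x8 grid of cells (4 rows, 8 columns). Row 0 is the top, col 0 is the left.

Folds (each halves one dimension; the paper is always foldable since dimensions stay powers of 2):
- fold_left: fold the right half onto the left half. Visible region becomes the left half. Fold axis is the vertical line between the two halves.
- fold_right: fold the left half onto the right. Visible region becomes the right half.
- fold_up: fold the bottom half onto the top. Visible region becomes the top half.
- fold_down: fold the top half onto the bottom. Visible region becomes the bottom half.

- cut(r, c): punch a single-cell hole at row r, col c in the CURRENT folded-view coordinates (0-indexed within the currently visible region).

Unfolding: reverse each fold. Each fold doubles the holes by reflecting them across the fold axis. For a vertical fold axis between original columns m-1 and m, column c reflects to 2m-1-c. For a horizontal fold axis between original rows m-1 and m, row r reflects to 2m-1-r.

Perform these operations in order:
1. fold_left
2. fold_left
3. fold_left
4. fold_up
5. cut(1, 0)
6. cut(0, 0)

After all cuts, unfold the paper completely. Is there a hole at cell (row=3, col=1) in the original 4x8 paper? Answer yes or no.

Op 1 fold_left: fold axis v@4; visible region now rows[0,4) x cols[0,4) = 4x4
Op 2 fold_left: fold axis v@2; visible region now rows[0,4) x cols[0,2) = 4x2
Op 3 fold_left: fold axis v@1; visible region now rows[0,4) x cols[0,1) = 4x1
Op 4 fold_up: fold axis h@2; visible region now rows[0,2) x cols[0,1) = 2x1
Op 5 cut(1, 0): punch at orig (1,0); cuts so far [(1, 0)]; region rows[0,2) x cols[0,1) = 2x1
Op 6 cut(0, 0): punch at orig (0,0); cuts so far [(0, 0), (1, 0)]; region rows[0,2) x cols[0,1) = 2x1
Unfold 1 (reflect across h@2): 4 holes -> [(0, 0), (1, 0), (2, 0), (3, 0)]
Unfold 2 (reflect across v@1): 8 holes -> [(0, 0), (0, 1), (1, 0), (1, 1), (2, 0), (2, 1), (3, 0), (3, 1)]
Unfold 3 (reflect across v@2): 16 holes -> [(0, 0), (0, 1), (0, 2), (0, 3), (1, 0), (1, 1), (1, 2), (1, 3), (2, 0), (2, 1), (2, 2), (2, 3), (3, 0), (3, 1), (3, 2), (3, 3)]
Unfold 4 (reflect across v@4): 32 holes -> [(0, 0), (0, 1), (0, 2), (0, 3), (0, 4), (0, 5), (0, 6), (0, 7), (1, 0), (1, 1), (1, 2), (1, 3), (1, 4), (1, 5), (1, 6), (1, 7), (2, 0), (2, 1), (2, 2), (2, 3), (2, 4), (2, 5), (2, 6), (2, 7), (3, 0), (3, 1), (3, 2), (3, 3), (3, 4), (3, 5), (3, 6), (3, 7)]
Holes: [(0, 0), (0, 1), (0, 2), (0, 3), (0, 4), (0, 5), (0, 6), (0, 7), (1, 0), (1, 1), (1, 2), (1, 3), (1, 4), (1, 5), (1, 6), (1, 7), (2, 0), (2, 1), (2, 2), (2, 3), (2, 4), (2, 5), (2, 6), (2, 7), (3, 0), (3, 1), (3, 2), (3, 3), (3, 4), (3, 5), (3, 6), (3, 7)]

Answer: yes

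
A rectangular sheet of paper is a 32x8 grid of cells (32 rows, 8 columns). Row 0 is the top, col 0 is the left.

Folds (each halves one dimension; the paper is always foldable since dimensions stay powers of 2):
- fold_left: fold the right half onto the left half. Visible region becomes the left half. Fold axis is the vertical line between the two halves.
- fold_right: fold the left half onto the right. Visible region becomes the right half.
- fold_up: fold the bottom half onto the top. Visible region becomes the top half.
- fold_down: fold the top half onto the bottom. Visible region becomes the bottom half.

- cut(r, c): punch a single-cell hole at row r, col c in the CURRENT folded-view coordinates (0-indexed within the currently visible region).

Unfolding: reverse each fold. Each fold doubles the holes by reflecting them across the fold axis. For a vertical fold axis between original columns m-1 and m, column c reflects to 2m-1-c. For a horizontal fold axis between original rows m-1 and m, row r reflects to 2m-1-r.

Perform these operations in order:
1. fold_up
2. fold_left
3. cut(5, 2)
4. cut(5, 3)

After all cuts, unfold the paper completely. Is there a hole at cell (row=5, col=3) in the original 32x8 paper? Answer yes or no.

Answer: yes

Derivation:
Op 1 fold_up: fold axis h@16; visible region now rows[0,16) x cols[0,8) = 16x8
Op 2 fold_left: fold axis v@4; visible region now rows[0,16) x cols[0,4) = 16x4
Op 3 cut(5, 2): punch at orig (5,2); cuts so far [(5, 2)]; region rows[0,16) x cols[0,4) = 16x4
Op 4 cut(5, 3): punch at orig (5,3); cuts so far [(5, 2), (5, 3)]; region rows[0,16) x cols[0,4) = 16x4
Unfold 1 (reflect across v@4): 4 holes -> [(5, 2), (5, 3), (5, 4), (5, 5)]
Unfold 2 (reflect across h@16): 8 holes -> [(5, 2), (5, 3), (5, 4), (5, 5), (26, 2), (26, 3), (26, 4), (26, 5)]
Holes: [(5, 2), (5, 3), (5, 4), (5, 5), (26, 2), (26, 3), (26, 4), (26, 5)]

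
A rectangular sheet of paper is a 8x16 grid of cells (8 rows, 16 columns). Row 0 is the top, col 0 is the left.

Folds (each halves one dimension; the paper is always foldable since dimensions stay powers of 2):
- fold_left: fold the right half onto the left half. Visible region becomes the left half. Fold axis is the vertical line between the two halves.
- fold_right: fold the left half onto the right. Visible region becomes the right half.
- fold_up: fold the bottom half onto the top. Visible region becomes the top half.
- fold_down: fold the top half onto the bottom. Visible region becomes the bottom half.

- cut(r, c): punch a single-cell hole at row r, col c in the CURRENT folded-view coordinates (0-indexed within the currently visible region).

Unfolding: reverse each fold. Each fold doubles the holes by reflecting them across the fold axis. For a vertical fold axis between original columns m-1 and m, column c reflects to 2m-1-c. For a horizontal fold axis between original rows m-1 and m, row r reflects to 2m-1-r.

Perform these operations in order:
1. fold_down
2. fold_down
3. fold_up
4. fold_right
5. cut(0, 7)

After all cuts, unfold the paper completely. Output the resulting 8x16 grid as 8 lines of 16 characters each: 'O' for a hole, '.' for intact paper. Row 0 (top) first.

Op 1 fold_down: fold axis h@4; visible region now rows[4,8) x cols[0,16) = 4x16
Op 2 fold_down: fold axis h@6; visible region now rows[6,8) x cols[0,16) = 2x16
Op 3 fold_up: fold axis h@7; visible region now rows[6,7) x cols[0,16) = 1x16
Op 4 fold_right: fold axis v@8; visible region now rows[6,7) x cols[8,16) = 1x8
Op 5 cut(0, 7): punch at orig (6,15); cuts so far [(6, 15)]; region rows[6,7) x cols[8,16) = 1x8
Unfold 1 (reflect across v@8): 2 holes -> [(6, 0), (6, 15)]
Unfold 2 (reflect across h@7): 4 holes -> [(6, 0), (6, 15), (7, 0), (7, 15)]
Unfold 3 (reflect across h@6): 8 holes -> [(4, 0), (4, 15), (5, 0), (5, 15), (6, 0), (6, 15), (7, 0), (7, 15)]
Unfold 4 (reflect across h@4): 16 holes -> [(0, 0), (0, 15), (1, 0), (1, 15), (2, 0), (2, 15), (3, 0), (3, 15), (4, 0), (4, 15), (5, 0), (5, 15), (6, 0), (6, 15), (7, 0), (7, 15)]

Answer: O..............O
O..............O
O..............O
O..............O
O..............O
O..............O
O..............O
O..............O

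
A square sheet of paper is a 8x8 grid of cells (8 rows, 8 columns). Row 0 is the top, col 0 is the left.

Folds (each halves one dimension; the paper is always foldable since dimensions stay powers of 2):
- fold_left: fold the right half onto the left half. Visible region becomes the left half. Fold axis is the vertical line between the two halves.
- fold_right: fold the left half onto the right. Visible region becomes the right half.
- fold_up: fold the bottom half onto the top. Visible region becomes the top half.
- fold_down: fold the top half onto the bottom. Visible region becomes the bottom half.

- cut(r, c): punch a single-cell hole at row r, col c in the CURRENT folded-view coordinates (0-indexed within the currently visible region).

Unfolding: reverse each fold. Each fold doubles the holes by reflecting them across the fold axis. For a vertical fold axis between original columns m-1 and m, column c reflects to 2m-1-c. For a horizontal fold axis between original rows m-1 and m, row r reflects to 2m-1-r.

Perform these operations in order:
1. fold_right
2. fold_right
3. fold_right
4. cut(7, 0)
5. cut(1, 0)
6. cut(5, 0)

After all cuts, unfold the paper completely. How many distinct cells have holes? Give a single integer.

Answer: 24

Derivation:
Op 1 fold_right: fold axis v@4; visible region now rows[0,8) x cols[4,8) = 8x4
Op 2 fold_right: fold axis v@6; visible region now rows[0,8) x cols[6,8) = 8x2
Op 3 fold_right: fold axis v@7; visible region now rows[0,8) x cols[7,8) = 8x1
Op 4 cut(7, 0): punch at orig (7,7); cuts so far [(7, 7)]; region rows[0,8) x cols[7,8) = 8x1
Op 5 cut(1, 0): punch at orig (1,7); cuts so far [(1, 7), (7, 7)]; region rows[0,8) x cols[7,8) = 8x1
Op 6 cut(5, 0): punch at orig (5,7); cuts so far [(1, 7), (5, 7), (7, 7)]; region rows[0,8) x cols[7,8) = 8x1
Unfold 1 (reflect across v@7): 6 holes -> [(1, 6), (1, 7), (5, 6), (5, 7), (7, 6), (7, 7)]
Unfold 2 (reflect across v@6): 12 holes -> [(1, 4), (1, 5), (1, 6), (1, 7), (5, 4), (5, 5), (5, 6), (5, 7), (7, 4), (7, 5), (7, 6), (7, 7)]
Unfold 3 (reflect across v@4): 24 holes -> [(1, 0), (1, 1), (1, 2), (1, 3), (1, 4), (1, 5), (1, 6), (1, 7), (5, 0), (5, 1), (5, 2), (5, 3), (5, 4), (5, 5), (5, 6), (5, 7), (7, 0), (7, 1), (7, 2), (7, 3), (7, 4), (7, 5), (7, 6), (7, 7)]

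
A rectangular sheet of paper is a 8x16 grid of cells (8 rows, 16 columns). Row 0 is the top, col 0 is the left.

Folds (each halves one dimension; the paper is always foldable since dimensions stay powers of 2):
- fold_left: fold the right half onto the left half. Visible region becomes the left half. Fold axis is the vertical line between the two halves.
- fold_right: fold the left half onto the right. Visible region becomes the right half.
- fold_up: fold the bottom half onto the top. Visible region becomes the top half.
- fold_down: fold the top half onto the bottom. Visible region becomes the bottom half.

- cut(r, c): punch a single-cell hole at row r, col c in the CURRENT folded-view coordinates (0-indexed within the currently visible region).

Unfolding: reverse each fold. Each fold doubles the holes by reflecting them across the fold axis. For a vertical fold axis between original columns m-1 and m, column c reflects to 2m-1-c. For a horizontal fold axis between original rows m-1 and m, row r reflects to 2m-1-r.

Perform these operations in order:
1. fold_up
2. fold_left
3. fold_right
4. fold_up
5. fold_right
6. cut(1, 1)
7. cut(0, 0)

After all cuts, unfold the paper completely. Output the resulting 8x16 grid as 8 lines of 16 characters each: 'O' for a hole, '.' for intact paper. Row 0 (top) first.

Op 1 fold_up: fold axis h@4; visible region now rows[0,4) x cols[0,16) = 4x16
Op 2 fold_left: fold axis v@8; visible region now rows[0,4) x cols[0,8) = 4x8
Op 3 fold_right: fold axis v@4; visible region now rows[0,4) x cols[4,8) = 4x4
Op 4 fold_up: fold axis h@2; visible region now rows[0,2) x cols[4,8) = 2x4
Op 5 fold_right: fold axis v@6; visible region now rows[0,2) x cols[6,8) = 2x2
Op 6 cut(1, 1): punch at orig (1,7); cuts so far [(1, 7)]; region rows[0,2) x cols[6,8) = 2x2
Op 7 cut(0, 0): punch at orig (0,6); cuts so far [(0, 6), (1, 7)]; region rows[0,2) x cols[6,8) = 2x2
Unfold 1 (reflect across v@6): 4 holes -> [(0, 5), (0, 6), (1, 4), (1, 7)]
Unfold 2 (reflect across h@2): 8 holes -> [(0, 5), (0, 6), (1, 4), (1, 7), (2, 4), (2, 7), (3, 5), (3, 6)]
Unfold 3 (reflect across v@4): 16 holes -> [(0, 1), (0, 2), (0, 5), (0, 6), (1, 0), (1, 3), (1, 4), (1, 7), (2, 0), (2, 3), (2, 4), (2, 7), (3, 1), (3, 2), (3, 5), (3, 6)]
Unfold 4 (reflect across v@8): 32 holes -> [(0, 1), (0, 2), (0, 5), (0, 6), (0, 9), (0, 10), (0, 13), (0, 14), (1, 0), (1, 3), (1, 4), (1, 7), (1, 8), (1, 11), (1, 12), (1, 15), (2, 0), (2, 3), (2, 4), (2, 7), (2, 8), (2, 11), (2, 12), (2, 15), (3, 1), (3, 2), (3, 5), (3, 6), (3, 9), (3, 10), (3, 13), (3, 14)]
Unfold 5 (reflect across h@4): 64 holes -> [(0, 1), (0, 2), (0, 5), (0, 6), (0, 9), (0, 10), (0, 13), (0, 14), (1, 0), (1, 3), (1, 4), (1, 7), (1, 8), (1, 11), (1, 12), (1, 15), (2, 0), (2, 3), (2, 4), (2, 7), (2, 8), (2, 11), (2, 12), (2, 15), (3, 1), (3, 2), (3, 5), (3, 6), (3, 9), (3, 10), (3, 13), (3, 14), (4, 1), (4, 2), (4, 5), (4, 6), (4, 9), (4, 10), (4, 13), (4, 14), (5, 0), (5, 3), (5, 4), (5, 7), (5, 8), (5, 11), (5, 12), (5, 15), (6, 0), (6, 3), (6, 4), (6, 7), (6, 8), (6, 11), (6, 12), (6, 15), (7, 1), (7, 2), (7, 5), (7, 6), (7, 9), (7, 10), (7, 13), (7, 14)]

Answer: .OO..OO..OO..OO.
O..OO..OO..OO..O
O..OO..OO..OO..O
.OO..OO..OO..OO.
.OO..OO..OO..OO.
O..OO..OO..OO..O
O..OO..OO..OO..O
.OO..OO..OO..OO.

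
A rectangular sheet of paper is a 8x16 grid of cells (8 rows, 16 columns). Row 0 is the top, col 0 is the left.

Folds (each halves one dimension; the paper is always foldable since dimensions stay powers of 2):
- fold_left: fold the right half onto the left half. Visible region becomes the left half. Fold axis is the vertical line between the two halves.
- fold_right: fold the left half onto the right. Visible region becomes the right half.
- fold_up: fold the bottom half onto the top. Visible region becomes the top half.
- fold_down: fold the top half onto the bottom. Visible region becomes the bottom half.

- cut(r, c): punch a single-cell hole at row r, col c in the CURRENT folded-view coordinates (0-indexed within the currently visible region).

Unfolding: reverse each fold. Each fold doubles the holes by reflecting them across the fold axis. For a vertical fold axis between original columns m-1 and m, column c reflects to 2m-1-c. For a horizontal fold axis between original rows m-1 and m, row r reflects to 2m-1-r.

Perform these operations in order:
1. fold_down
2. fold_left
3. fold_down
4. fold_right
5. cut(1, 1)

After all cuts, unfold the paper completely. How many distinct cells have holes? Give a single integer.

Op 1 fold_down: fold axis h@4; visible region now rows[4,8) x cols[0,16) = 4x16
Op 2 fold_left: fold axis v@8; visible region now rows[4,8) x cols[0,8) = 4x8
Op 3 fold_down: fold axis h@6; visible region now rows[6,8) x cols[0,8) = 2x8
Op 4 fold_right: fold axis v@4; visible region now rows[6,8) x cols[4,8) = 2x4
Op 5 cut(1, 1): punch at orig (7,5); cuts so far [(7, 5)]; region rows[6,8) x cols[4,8) = 2x4
Unfold 1 (reflect across v@4): 2 holes -> [(7, 2), (7, 5)]
Unfold 2 (reflect across h@6): 4 holes -> [(4, 2), (4, 5), (7, 2), (7, 5)]
Unfold 3 (reflect across v@8): 8 holes -> [(4, 2), (4, 5), (4, 10), (4, 13), (7, 2), (7, 5), (7, 10), (7, 13)]
Unfold 4 (reflect across h@4): 16 holes -> [(0, 2), (0, 5), (0, 10), (0, 13), (3, 2), (3, 5), (3, 10), (3, 13), (4, 2), (4, 5), (4, 10), (4, 13), (7, 2), (7, 5), (7, 10), (7, 13)]

Answer: 16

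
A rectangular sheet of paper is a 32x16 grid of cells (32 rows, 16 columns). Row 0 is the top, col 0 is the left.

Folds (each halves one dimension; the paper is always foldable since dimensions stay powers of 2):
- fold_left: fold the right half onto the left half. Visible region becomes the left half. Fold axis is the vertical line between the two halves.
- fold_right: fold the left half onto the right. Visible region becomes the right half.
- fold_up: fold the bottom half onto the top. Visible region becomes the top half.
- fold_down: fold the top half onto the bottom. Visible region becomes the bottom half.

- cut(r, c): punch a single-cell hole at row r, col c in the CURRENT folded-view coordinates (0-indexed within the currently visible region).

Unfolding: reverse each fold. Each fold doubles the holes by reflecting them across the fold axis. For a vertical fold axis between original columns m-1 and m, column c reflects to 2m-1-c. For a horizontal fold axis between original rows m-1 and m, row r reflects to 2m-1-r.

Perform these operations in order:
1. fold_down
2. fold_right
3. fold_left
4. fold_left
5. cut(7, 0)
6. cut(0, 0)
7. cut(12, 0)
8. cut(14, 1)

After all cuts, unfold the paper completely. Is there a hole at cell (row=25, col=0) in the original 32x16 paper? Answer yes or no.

Answer: no

Derivation:
Op 1 fold_down: fold axis h@16; visible region now rows[16,32) x cols[0,16) = 16x16
Op 2 fold_right: fold axis v@8; visible region now rows[16,32) x cols[8,16) = 16x8
Op 3 fold_left: fold axis v@12; visible region now rows[16,32) x cols[8,12) = 16x4
Op 4 fold_left: fold axis v@10; visible region now rows[16,32) x cols[8,10) = 16x2
Op 5 cut(7, 0): punch at orig (23,8); cuts so far [(23, 8)]; region rows[16,32) x cols[8,10) = 16x2
Op 6 cut(0, 0): punch at orig (16,8); cuts so far [(16, 8), (23, 8)]; region rows[16,32) x cols[8,10) = 16x2
Op 7 cut(12, 0): punch at orig (28,8); cuts so far [(16, 8), (23, 8), (28, 8)]; region rows[16,32) x cols[8,10) = 16x2
Op 8 cut(14, 1): punch at orig (30,9); cuts so far [(16, 8), (23, 8), (28, 8), (30, 9)]; region rows[16,32) x cols[8,10) = 16x2
Unfold 1 (reflect across v@10): 8 holes -> [(16, 8), (16, 11), (23, 8), (23, 11), (28, 8), (28, 11), (30, 9), (30, 10)]
Unfold 2 (reflect across v@12): 16 holes -> [(16, 8), (16, 11), (16, 12), (16, 15), (23, 8), (23, 11), (23, 12), (23, 15), (28, 8), (28, 11), (28, 12), (28, 15), (30, 9), (30, 10), (30, 13), (30, 14)]
Unfold 3 (reflect across v@8): 32 holes -> [(16, 0), (16, 3), (16, 4), (16, 7), (16, 8), (16, 11), (16, 12), (16, 15), (23, 0), (23, 3), (23, 4), (23, 7), (23, 8), (23, 11), (23, 12), (23, 15), (28, 0), (28, 3), (28, 4), (28, 7), (28, 8), (28, 11), (28, 12), (28, 15), (30, 1), (30, 2), (30, 5), (30, 6), (30, 9), (30, 10), (30, 13), (30, 14)]
Unfold 4 (reflect across h@16): 64 holes -> [(1, 1), (1, 2), (1, 5), (1, 6), (1, 9), (1, 10), (1, 13), (1, 14), (3, 0), (3, 3), (3, 4), (3, 7), (3, 8), (3, 11), (3, 12), (3, 15), (8, 0), (8, 3), (8, 4), (8, 7), (8, 8), (8, 11), (8, 12), (8, 15), (15, 0), (15, 3), (15, 4), (15, 7), (15, 8), (15, 11), (15, 12), (15, 15), (16, 0), (16, 3), (16, 4), (16, 7), (16, 8), (16, 11), (16, 12), (16, 15), (23, 0), (23, 3), (23, 4), (23, 7), (23, 8), (23, 11), (23, 12), (23, 15), (28, 0), (28, 3), (28, 4), (28, 7), (28, 8), (28, 11), (28, 12), (28, 15), (30, 1), (30, 2), (30, 5), (30, 6), (30, 9), (30, 10), (30, 13), (30, 14)]
Holes: [(1, 1), (1, 2), (1, 5), (1, 6), (1, 9), (1, 10), (1, 13), (1, 14), (3, 0), (3, 3), (3, 4), (3, 7), (3, 8), (3, 11), (3, 12), (3, 15), (8, 0), (8, 3), (8, 4), (8, 7), (8, 8), (8, 11), (8, 12), (8, 15), (15, 0), (15, 3), (15, 4), (15, 7), (15, 8), (15, 11), (15, 12), (15, 15), (16, 0), (16, 3), (16, 4), (16, 7), (16, 8), (16, 11), (16, 12), (16, 15), (23, 0), (23, 3), (23, 4), (23, 7), (23, 8), (23, 11), (23, 12), (23, 15), (28, 0), (28, 3), (28, 4), (28, 7), (28, 8), (28, 11), (28, 12), (28, 15), (30, 1), (30, 2), (30, 5), (30, 6), (30, 9), (30, 10), (30, 13), (30, 14)]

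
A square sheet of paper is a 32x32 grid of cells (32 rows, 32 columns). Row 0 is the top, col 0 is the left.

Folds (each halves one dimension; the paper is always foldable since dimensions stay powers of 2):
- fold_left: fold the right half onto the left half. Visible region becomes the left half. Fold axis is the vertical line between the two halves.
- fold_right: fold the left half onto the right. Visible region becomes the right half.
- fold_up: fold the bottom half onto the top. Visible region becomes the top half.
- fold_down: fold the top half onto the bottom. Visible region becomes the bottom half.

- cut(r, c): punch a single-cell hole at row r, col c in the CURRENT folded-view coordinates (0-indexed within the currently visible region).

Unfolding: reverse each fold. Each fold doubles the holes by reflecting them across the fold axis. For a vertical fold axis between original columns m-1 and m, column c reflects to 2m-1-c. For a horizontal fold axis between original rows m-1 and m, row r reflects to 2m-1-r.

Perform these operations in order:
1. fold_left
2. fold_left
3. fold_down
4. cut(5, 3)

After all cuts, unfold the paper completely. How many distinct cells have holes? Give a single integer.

Answer: 8

Derivation:
Op 1 fold_left: fold axis v@16; visible region now rows[0,32) x cols[0,16) = 32x16
Op 2 fold_left: fold axis v@8; visible region now rows[0,32) x cols[0,8) = 32x8
Op 3 fold_down: fold axis h@16; visible region now rows[16,32) x cols[0,8) = 16x8
Op 4 cut(5, 3): punch at orig (21,3); cuts so far [(21, 3)]; region rows[16,32) x cols[0,8) = 16x8
Unfold 1 (reflect across h@16): 2 holes -> [(10, 3), (21, 3)]
Unfold 2 (reflect across v@8): 4 holes -> [(10, 3), (10, 12), (21, 3), (21, 12)]
Unfold 3 (reflect across v@16): 8 holes -> [(10, 3), (10, 12), (10, 19), (10, 28), (21, 3), (21, 12), (21, 19), (21, 28)]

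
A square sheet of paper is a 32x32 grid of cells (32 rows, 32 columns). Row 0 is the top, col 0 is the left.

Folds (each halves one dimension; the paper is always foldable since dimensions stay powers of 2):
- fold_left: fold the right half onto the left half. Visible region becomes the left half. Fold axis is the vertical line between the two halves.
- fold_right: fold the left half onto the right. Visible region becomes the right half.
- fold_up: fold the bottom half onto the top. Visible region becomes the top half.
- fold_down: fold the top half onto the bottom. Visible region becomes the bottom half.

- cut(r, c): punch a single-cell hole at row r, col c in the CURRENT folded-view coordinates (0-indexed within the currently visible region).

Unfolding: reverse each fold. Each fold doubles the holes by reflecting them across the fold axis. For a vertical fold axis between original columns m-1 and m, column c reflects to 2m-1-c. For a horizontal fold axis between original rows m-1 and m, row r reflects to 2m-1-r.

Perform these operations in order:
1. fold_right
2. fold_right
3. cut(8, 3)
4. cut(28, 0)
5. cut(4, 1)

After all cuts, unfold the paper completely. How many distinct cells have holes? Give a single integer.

Answer: 12

Derivation:
Op 1 fold_right: fold axis v@16; visible region now rows[0,32) x cols[16,32) = 32x16
Op 2 fold_right: fold axis v@24; visible region now rows[0,32) x cols[24,32) = 32x8
Op 3 cut(8, 3): punch at orig (8,27); cuts so far [(8, 27)]; region rows[0,32) x cols[24,32) = 32x8
Op 4 cut(28, 0): punch at orig (28,24); cuts so far [(8, 27), (28, 24)]; region rows[0,32) x cols[24,32) = 32x8
Op 5 cut(4, 1): punch at orig (4,25); cuts so far [(4, 25), (8, 27), (28, 24)]; region rows[0,32) x cols[24,32) = 32x8
Unfold 1 (reflect across v@24): 6 holes -> [(4, 22), (4, 25), (8, 20), (8, 27), (28, 23), (28, 24)]
Unfold 2 (reflect across v@16): 12 holes -> [(4, 6), (4, 9), (4, 22), (4, 25), (8, 4), (8, 11), (8, 20), (8, 27), (28, 7), (28, 8), (28, 23), (28, 24)]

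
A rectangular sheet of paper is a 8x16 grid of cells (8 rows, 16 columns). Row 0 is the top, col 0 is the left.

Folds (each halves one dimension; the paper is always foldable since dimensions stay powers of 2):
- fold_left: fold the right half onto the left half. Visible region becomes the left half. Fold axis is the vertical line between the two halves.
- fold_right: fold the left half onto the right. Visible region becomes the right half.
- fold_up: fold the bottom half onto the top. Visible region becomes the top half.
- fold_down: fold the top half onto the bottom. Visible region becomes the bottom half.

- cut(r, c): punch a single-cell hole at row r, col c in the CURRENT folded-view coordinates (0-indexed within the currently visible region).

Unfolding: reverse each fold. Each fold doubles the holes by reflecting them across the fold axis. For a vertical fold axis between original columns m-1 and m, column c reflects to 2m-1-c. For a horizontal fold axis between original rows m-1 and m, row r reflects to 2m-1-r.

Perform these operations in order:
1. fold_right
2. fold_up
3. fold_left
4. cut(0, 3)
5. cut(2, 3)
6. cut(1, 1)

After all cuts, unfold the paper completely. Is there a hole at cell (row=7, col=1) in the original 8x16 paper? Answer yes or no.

Answer: no

Derivation:
Op 1 fold_right: fold axis v@8; visible region now rows[0,8) x cols[8,16) = 8x8
Op 2 fold_up: fold axis h@4; visible region now rows[0,4) x cols[8,16) = 4x8
Op 3 fold_left: fold axis v@12; visible region now rows[0,4) x cols[8,12) = 4x4
Op 4 cut(0, 3): punch at orig (0,11); cuts so far [(0, 11)]; region rows[0,4) x cols[8,12) = 4x4
Op 5 cut(2, 3): punch at orig (2,11); cuts so far [(0, 11), (2, 11)]; region rows[0,4) x cols[8,12) = 4x4
Op 6 cut(1, 1): punch at orig (1,9); cuts so far [(0, 11), (1, 9), (2, 11)]; region rows[0,4) x cols[8,12) = 4x4
Unfold 1 (reflect across v@12): 6 holes -> [(0, 11), (0, 12), (1, 9), (1, 14), (2, 11), (2, 12)]
Unfold 2 (reflect across h@4): 12 holes -> [(0, 11), (0, 12), (1, 9), (1, 14), (2, 11), (2, 12), (5, 11), (5, 12), (6, 9), (6, 14), (7, 11), (7, 12)]
Unfold 3 (reflect across v@8): 24 holes -> [(0, 3), (0, 4), (0, 11), (0, 12), (1, 1), (1, 6), (1, 9), (1, 14), (2, 3), (2, 4), (2, 11), (2, 12), (5, 3), (5, 4), (5, 11), (5, 12), (6, 1), (6, 6), (6, 9), (6, 14), (7, 3), (7, 4), (7, 11), (7, 12)]
Holes: [(0, 3), (0, 4), (0, 11), (0, 12), (1, 1), (1, 6), (1, 9), (1, 14), (2, 3), (2, 4), (2, 11), (2, 12), (5, 3), (5, 4), (5, 11), (5, 12), (6, 1), (6, 6), (6, 9), (6, 14), (7, 3), (7, 4), (7, 11), (7, 12)]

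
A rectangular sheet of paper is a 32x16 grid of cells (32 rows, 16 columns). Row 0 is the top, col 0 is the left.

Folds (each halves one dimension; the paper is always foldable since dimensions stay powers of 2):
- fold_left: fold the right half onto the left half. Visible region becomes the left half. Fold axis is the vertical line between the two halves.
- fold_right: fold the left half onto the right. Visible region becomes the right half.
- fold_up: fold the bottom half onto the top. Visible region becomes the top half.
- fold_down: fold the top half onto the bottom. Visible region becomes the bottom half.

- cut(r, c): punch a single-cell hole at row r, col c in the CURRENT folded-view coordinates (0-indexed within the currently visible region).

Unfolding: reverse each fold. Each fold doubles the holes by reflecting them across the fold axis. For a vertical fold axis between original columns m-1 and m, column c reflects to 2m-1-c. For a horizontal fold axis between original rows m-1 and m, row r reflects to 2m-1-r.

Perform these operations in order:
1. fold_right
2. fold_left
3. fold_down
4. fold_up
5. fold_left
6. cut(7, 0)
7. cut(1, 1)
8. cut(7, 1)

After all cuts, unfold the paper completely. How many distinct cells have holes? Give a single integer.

Op 1 fold_right: fold axis v@8; visible region now rows[0,32) x cols[8,16) = 32x8
Op 2 fold_left: fold axis v@12; visible region now rows[0,32) x cols[8,12) = 32x4
Op 3 fold_down: fold axis h@16; visible region now rows[16,32) x cols[8,12) = 16x4
Op 4 fold_up: fold axis h@24; visible region now rows[16,24) x cols[8,12) = 8x4
Op 5 fold_left: fold axis v@10; visible region now rows[16,24) x cols[8,10) = 8x2
Op 6 cut(7, 0): punch at orig (23,8); cuts so far [(23, 8)]; region rows[16,24) x cols[8,10) = 8x2
Op 7 cut(1, 1): punch at orig (17,9); cuts so far [(17, 9), (23, 8)]; region rows[16,24) x cols[8,10) = 8x2
Op 8 cut(7, 1): punch at orig (23,9); cuts so far [(17, 9), (23, 8), (23, 9)]; region rows[16,24) x cols[8,10) = 8x2
Unfold 1 (reflect across v@10): 6 holes -> [(17, 9), (17, 10), (23, 8), (23, 9), (23, 10), (23, 11)]
Unfold 2 (reflect across h@24): 12 holes -> [(17, 9), (17, 10), (23, 8), (23, 9), (23, 10), (23, 11), (24, 8), (24, 9), (24, 10), (24, 11), (30, 9), (30, 10)]
Unfold 3 (reflect across h@16): 24 holes -> [(1, 9), (1, 10), (7, 8), (7, 9), (7, 10), (7, 11), (8, 8), (8, 9), (8, 10), (8, 11), (14, 9), (14, 10), (17, 9), (17, 10), (23, 8), (23, 9), (23, 10), (23, 11), (24, 8), (24, 9), (24, 10), (24, 11), (30, 9), (30, 10)]
Unfold 4 (reflect across v@12): 48 holes -> [(1, 9), (1, 10), (1, 13), (1, 14), (7, 8), (7, 9), (7, 10), (7, 11), (7, 12), (7, 13), (7, 14), (7, 15), (8, 8), (8, 9), (8, 10), (8, 11), (8, 12), (8, 13), (8, 14), (8, 15), (14, 9), (14, 10), (14, 13), (14, 14), (17, 9), (17, 10), (17, 13), (17, 14), (23, 8), (23, 9), (23, 10), (23, 11), (23, 12), (23, 13), (23, 14), (23, 15), (24, 8), (24, 9), (24, 10), (24, 11), (24, 12), (24, 13), (24, 14), (24, 15), (30, 9), (30, 10), (30, 13), (30, 14)]
Unfold 5 (reflect across v@8): 96 holes -> [(1, 1), (1, 2), (1, 5), (1, 6), (1, 9), (1, 10), (1, 13), (1, 14), (7, 0), (7, 1), (7, 2), (7, 3), (7, 4), (7, 5), (7, 6), (7, 7), (7, 8), (7, 9), (7, 10), (7, 11), (7, 12), (7, 13), (7, 14), (7, 15), (8, 0), (8, 1), (8, 2), (8, 3), (8, 4), (8, 5), (8, 6), (8, 7), (8, 8), (8, 9), (8, 10), (8, 11), (8, 12), (8, 13), (8, 14), (8, 15), (14, 1), (14, 2), (14, 5), (14, 6), (14, 9), (14, 10), (14, 13), (14, 14), (17, 1), (17, 2), (17, 5), (17, 6), (17, 9), (17, 10), (17, 13), (17, 14), (23, 0), (23, 1), (23, 2), (23, 3), (23, 4), (23, 5), (23, 6), (23, 7), (23, 8), (23, 9), (23, 10), (23, 11), (23, 12), (23, 13), (23, 14), (23, 15), (24, 0), (24, 1), (24, 2), (24, 3), (24, 4), (24, 5), (24, 6), (24, 7), (24, 8), (24, 9), (24, 10), (24, 11), (24, 12), (24, 13), (24, 14), (24, 15), (30, 1), (30, 2), (30, 5), (30, 6), (30, 9), (30, 10), (30, 13), (30, 14)]

Answer: 96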